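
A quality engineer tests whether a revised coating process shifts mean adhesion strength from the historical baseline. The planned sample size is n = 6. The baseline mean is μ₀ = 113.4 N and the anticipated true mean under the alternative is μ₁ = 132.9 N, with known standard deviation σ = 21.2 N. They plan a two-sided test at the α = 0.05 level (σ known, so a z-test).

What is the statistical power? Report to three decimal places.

Standardized effect: d = |μ₁ − μ₀| / σ = |132.9 − 113.4| / 21.2 = 0.9198
Noncentrality parameter: δ = d·√n = 0.9198 × √6 = 2.2531
Two-sided α = 0.05 → critical value z_{0.025} = 1.960.
Power = Φ(δ − 1.960) + Φ(−δ − 1.960) = Φ(0.293) + Φ(-4.213) = 0.6153 + 0.0000 = 0.6153.

Power ≈ 0.615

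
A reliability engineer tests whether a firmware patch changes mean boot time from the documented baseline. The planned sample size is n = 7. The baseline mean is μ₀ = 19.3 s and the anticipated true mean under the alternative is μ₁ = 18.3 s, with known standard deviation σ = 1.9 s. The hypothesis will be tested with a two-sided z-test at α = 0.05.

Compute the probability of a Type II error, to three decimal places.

β ≈ 0.714

Standardized effect: d = |μ₁ − μ₀| / σ = |18.3 − 19.3| / 1.9 = 0.5263
Noncentrality parameter: δ = d·√n = 0.5263 × √7 = 1.3925
Critical value for a two-sided test at α = 0.05: z_{α/2} = 1.960.
Power = Φ(δ − 1.960) + Φ(−δ − 1.960) = Φ(-0.567) + Φ(-3.352) = 0.2852 + 0.0004 = 0.2856.
Type II error: β = 1 − power = 1 − 0.2856 = 0.7144.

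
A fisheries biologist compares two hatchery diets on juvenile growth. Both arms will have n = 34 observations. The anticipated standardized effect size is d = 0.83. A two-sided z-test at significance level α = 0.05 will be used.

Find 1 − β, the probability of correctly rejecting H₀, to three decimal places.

Noncentrality parameter: δ = d·√(n/2) = 0.83 × √(34/2) = 3.4222
Critical value for a two-sided test at α = 0.05: z_{α/2} = 1.960.
Power = Φ(δ − 1.960) + Φ(−δ − 1.960) = Φ(1.462) + Φ(-5.382) = 0.9282 + 0.0000 = 0.9282.

Power ≈ 0.928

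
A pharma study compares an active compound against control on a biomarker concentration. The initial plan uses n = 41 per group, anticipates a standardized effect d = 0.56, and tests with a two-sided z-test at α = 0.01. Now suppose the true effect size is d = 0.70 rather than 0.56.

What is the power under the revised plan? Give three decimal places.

With d = 0.70: δ = d·√(n/2) = 0.70 × √(41/2) = 3.1694. Critical value z_{0.005} = 2.576.
Revised power = Φ(δ − 2.576) + Φ(−δ − 2.576) = Φ(0.594) + Φ(-5.745) = 0.7236 + 0.0000 = 0.7236.

Power ≈ 0.724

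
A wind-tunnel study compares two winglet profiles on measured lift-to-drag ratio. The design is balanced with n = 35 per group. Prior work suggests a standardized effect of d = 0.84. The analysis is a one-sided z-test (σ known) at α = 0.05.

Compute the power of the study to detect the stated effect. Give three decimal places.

Power ≈ 0.969

Noncentrality parameter: δ = d·√(n/2) = 0.84 × √(35/2) = 3.5140
Critical value for a one-sided test at α = 0.05: z_α = 1.645.
Power = Φ(δ − 1.645) = Φ(1.869) = 0.9692.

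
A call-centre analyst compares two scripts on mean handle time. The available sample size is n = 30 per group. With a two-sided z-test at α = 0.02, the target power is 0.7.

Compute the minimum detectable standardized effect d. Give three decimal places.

d ≈ 0.736

Required noncentrality: δ = z_{0.01} + z_{0.30} = 2.326 + 0.524 = 2.851.
(Lower-tail contribution to power is negligible for δ > 0.)
δ = d·√(n/2) ⇒ d = δ/√(n/2) = 2.851/√(30/2) = 0.7361.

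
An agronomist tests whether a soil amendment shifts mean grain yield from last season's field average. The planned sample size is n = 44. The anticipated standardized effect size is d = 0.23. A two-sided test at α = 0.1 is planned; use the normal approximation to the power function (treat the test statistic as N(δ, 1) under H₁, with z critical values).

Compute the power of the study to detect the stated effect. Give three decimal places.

Power ≈ 0.453

Noncentrality parameter: δ = d·√n = 0.23 × √44 = 1.5256
Critical value for a two-sided test at α = 0.1: z_{α/2} = 1.645.
Power = Φ(δ − 1.645) + Φ(−δ − 1.645) = Φ(-0.119) + Φ(-3.171) = 0.4526 + 0.0008 = 0.4533.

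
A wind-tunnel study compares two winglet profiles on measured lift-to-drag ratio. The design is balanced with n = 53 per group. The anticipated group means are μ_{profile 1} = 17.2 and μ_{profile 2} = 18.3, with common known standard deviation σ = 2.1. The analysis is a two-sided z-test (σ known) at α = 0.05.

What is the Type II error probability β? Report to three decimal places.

Standardized effect: d = |μ_{profile 1} − μ_{profile 2}| / σ = |17.2 − 18.3| / 2.1 = 0.5238
Noncentrality parameter: δ = d·√(n/2) = 0.5238 × √(53/2) = 2.6965
Two-sided α = 0.05 → critical value z_{0.025} = 1.960.
Power = Φ(δ − 1.960) + Φ(−δ − 1.960) = Φ(0.737) + Φ(-4.656) = 0.7693 + 0.0000 = 0.7693.
Type II error: β = 1 − power = 1 − 0.7693 = 0.2307.

β ≈ 0.231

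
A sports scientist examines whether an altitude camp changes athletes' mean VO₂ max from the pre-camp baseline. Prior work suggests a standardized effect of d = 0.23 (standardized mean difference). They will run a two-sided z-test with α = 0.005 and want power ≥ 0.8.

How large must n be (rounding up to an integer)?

n = 252

For power 0.8 need Φ(δ − z_{0.0025}) = 0.8, so δ = z_{0.0025} + z_{0.20} = 2.807 + 0.842 = 3.649.
(For δ > 0 the lower-tail rejection region contributes negligibly to power, so the one-term inversion is standard.)
δ = d·√n ⇒ n = (δ/d)² = (3.649 / 0.23)² = 251.66.
Rounding up, n = 252.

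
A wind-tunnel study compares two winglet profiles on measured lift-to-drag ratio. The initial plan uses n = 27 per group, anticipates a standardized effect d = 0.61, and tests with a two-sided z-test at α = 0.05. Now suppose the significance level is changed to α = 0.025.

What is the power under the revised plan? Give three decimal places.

Power ≈ 0.500

δ = d·√(n/2) = 0.61 × √(27/2) = 2.2413 (unchanged). New critical value: z_{0.0125} = 2.241.
Revised power = Φ(δ − 2.241) + Φ(−δ − 2.241) = Φ(0.000) + Φ(-4.483) = 0.5000 + 0.0000 = 0.5000.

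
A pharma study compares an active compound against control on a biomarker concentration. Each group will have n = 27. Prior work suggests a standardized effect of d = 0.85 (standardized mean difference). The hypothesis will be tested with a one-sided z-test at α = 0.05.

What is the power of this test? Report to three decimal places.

Power ≈ 0.930

Noncentrality parameter: δ = d·√(n/2) = 0.85 × √(27/2) = 3.1231
One-sided α = 0.05 → critical value z_{0.05} = 1.645.
Power = Φ(δ − 1.645) = Φ(1.478) = 0.9303.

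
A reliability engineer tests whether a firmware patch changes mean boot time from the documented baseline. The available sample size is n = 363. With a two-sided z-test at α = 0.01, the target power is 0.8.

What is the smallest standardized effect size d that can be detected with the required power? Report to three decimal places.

Required noncentrality: δ = z_{0.005} + z_{0.20} = 2.576 + 0.842 = 3.417.
(The second rejection-region term Φ(−δ − z_{α/2}) is negligible and dropped.)
δ = d·√n ⇒ d = δ/√n = 3.417/√363 = 0.1794.

d ≈ 0.179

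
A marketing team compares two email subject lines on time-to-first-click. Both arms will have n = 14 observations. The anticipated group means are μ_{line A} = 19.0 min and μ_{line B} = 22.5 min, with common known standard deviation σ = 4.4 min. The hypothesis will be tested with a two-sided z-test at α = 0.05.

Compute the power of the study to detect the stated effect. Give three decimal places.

Standardized effect: d = |μ_{line A} − μ_{line B}| / σ = |19.0 − 22.5| / 4.4 = 0.7955
Noncentrality parameter: δ = d·√(n/2) = 0.7955 × √(14/2) = 2.1046
Critical value for a two-sided test at α = 0.05: z_{α/2} = 1.960.
Power = Φ(δ − 1.960) + Φ(−δ − 1.960) = Φ(0.145) + Φ(-4.065) = 0.5575 + 0.0000 = 0.5575.

Power ≈ 0.558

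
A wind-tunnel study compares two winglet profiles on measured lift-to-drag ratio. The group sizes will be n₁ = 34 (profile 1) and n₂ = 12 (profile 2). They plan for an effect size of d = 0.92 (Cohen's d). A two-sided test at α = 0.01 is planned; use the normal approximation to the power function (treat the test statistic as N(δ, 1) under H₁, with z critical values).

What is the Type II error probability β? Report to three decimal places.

β ≈ 0.435

Noncentrality parameter: δ = d / √(1/n₁ + 1/n₂) = 0.92 / √(1/34 + 1/12) = 2.7399
Critical value for a two-sided test at α = 0.01: z_{α/2} = 2.576.
Power = Φ(δ − 2.576) + Φ(−δ − 2.576) = Φ(0.164) + Φ(-5.316) = 0.5652 + 0.0000 = 0.5652.
Type II error: β = 1 − power = 1 − 0.5652 = 0.4348.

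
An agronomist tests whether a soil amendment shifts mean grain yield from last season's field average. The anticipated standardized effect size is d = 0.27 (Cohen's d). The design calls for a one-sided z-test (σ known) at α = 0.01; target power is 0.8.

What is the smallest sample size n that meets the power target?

Set Φ(δ − 2.326) = 0.8; then δ − 2.326 = Φ⁻¹(0.8) = 0.842, giving δ = 3.168.
δ = d·√n ⇒ n = (δ/d)² = (3.168 / 0.27)² = 137.67.
Round up to the next whole unit.

n = 138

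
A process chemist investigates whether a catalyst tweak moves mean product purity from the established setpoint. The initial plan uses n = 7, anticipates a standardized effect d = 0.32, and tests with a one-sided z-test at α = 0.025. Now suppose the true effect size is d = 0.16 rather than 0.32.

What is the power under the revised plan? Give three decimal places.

With d = 0.16: δ = d·√n = 0.16 × √7 = 0.4233. Critical value z_{0.025} = 1.960.
Revised power = Φ(δ − 1.960) = Φ(-1.537) = 0.0622.

Power ≈ 0.062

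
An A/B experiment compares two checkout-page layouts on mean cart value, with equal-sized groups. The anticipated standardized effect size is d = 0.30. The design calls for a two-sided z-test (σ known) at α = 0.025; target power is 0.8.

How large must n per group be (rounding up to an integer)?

For power 0.8 need Φ(δ − z_{0.0125}) = 0.8, so δ = z_{0.0125} + z_{0.20} = 2.241 + 0.842 = 3.083.
(The Φ(−δ − z_{α/2}) term is vanishingly small for δ > 0 and is dropped in the standard sample-size formula.)
δ = d·√(n/2) ⇒ n = 2(δ/d)² = 2 × (3.083 / 0.30)² = 211.22.
Rounding up, n = 212 per group.

n = 212 per group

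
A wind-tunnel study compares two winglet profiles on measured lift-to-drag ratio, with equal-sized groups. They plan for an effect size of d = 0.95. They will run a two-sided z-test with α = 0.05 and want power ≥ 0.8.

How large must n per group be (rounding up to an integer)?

For power 0.8 need Φ(δ − z_{0.025}) = 0.8, so δ = z_{0.025} + z_{0.20} = 1.960 + 0.842 = 2.802.
(For δ > 0 the lower-tail rejection region contributes negligibly to power, so the one-term inversion is standard.)
δ = d·√(n/2) ⇒ n = 2(δ/d)² = 2 × (2.802 / 0.95)² = 17.39.
Rounding up, n = 18 per group.

n = 18 per group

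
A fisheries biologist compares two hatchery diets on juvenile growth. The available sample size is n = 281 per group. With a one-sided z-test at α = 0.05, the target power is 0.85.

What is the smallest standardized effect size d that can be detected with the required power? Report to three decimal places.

Required noncentrality: δ = z_{0.05} + z_{0.15} = 1.645 + 1.036 = 2.681.
δ = d·√(n/2) ⇒ d = δ/√(n/2) = 2.681/√(281/2) = 0.2262.

d ≈ 0.226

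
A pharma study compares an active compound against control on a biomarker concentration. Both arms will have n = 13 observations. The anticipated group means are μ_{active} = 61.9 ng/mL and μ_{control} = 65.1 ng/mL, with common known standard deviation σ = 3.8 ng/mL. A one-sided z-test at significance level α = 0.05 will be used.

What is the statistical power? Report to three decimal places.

Power ≈ 0.692

Standardized effect: d = |μ_{active} − μ_{control}| / σ = |61.9 − 65.1| / 3.8 = 0.8421
Noncentrality parameter: δ = d·√(n/2) = 0.8421 × √(13/2) = 2.1470
Critical value for a one-sided test at α = 0.05: z_α = 1.645.
Power = Φ(δ − 1.645) = Φ(0.502) = 0.6922.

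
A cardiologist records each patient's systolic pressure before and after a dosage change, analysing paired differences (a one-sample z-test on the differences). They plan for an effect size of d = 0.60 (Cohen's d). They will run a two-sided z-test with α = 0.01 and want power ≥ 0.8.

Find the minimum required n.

n = 33

Set Φ(δ − 2.576) = 0.8; then δ − 2.576 = Φ⁻¹(0.8) = 0.842, giving δ = 3.417.
(For δ > 0 the lower-tail rejection region contributes negligibly to power, so the one-term inversion is standard.)
δ = d·√n ⇒ n = (δ/d)² = (3.417 / 0.60)² = 32.44.
Rounding up, n = 33.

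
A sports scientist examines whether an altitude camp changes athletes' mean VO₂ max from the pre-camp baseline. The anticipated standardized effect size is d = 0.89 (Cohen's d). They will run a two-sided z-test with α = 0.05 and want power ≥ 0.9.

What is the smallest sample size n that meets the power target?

n = 14

For power 0.9 need Φ(δ − z_{0.025}) = 0.9, so δ = z_{0.025} + z_{0.10} = 1.960 + 1.282 = 3.242.
(For δ > 0 the lower-tail rejection region contributes negligibly to power, so the one-term inversion is standard.)
δ = d·√n ⇒ n = (δ/d)² = (3.242 / 0.89)² = 13.27.
Rounding up, n = 14.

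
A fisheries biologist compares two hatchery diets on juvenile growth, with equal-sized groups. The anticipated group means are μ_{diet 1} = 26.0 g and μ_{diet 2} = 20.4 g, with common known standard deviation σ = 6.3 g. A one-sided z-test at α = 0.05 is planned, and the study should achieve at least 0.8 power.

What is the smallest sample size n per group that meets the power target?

n = 16 per group

Standardized effect: d = |μ_{diet 1} − μ_{diet 2}| / σ = |26.0 − 20.4| / 6.3 = 0.8889
Set Φ(δ − 1.645) = 0.8; then δ − 1.645 = Φ⁻¹(0.8) = 0.842, giving δ = 2.486.
δ = d·√(n/2) ⇒ n = 2(δ/d)² = 2 × (2.486 / 0.8889)² = 15.65.
Rounding up, n = 16 per group.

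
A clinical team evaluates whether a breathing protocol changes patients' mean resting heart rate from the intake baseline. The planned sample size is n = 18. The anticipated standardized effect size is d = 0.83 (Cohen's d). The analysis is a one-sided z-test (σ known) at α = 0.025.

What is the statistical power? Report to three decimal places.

Power ≈ 0.941

Noncentrality parameter: δ = d·√n = 0.83 × √18 = 3.5214
Critical value for a one-sided test at α = 0.025: z_α = 1.960.
Power = P(Z > 1.960 − δ) = Φ(1.561) = 0.9408.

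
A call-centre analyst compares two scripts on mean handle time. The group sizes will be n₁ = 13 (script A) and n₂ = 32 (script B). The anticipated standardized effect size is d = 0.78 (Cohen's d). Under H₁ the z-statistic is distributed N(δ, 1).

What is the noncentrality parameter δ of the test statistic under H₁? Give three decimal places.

δ = d / √(1/n₁ + 1/n₂) = 0.78 / √(1/13 + 1/32) = 2.3716

δ ≈ 2.372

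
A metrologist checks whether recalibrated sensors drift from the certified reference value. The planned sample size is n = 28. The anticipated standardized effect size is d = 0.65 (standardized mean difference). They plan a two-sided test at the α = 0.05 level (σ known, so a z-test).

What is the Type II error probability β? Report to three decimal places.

Noncentrality parameter: δ = d·√n = 0.65 × √28 = 3.4395
Critical value for a two-sided test at α = 0.05: z_{α/2} = 1.960.
Power = Φ(δ − 1.960) + Φ(−δ − 1.960) = Φ(1.480) + Φ(-5.399) = 0.9305 + 0.0000 = 0.9305.
Type II error: β = 1 − power = 1 − 0.9305 = 0.0695.

β ≈ 0.070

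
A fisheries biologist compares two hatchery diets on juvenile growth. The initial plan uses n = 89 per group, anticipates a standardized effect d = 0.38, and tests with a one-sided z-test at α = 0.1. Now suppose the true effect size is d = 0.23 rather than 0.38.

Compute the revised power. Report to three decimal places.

Power ≈ 0.600

With d = 0.23: δ = d·√(n/2) = 0.23 × √(89/2) = 1.5343. Critical value z_{0.1} = 1.282.
Revised power = P(Z > 1.282 − δ) = Φ(0.253) = 0.5998.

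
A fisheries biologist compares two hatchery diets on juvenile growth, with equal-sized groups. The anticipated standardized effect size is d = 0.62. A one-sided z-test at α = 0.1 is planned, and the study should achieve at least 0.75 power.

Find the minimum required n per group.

n = 20 per group

For power 0.75 need Φ(δ − z_{0.1}) = 0.75, so δ = z_{0.1} + z_{0.25} = 1.282 + 0.674 = 1.956.
δ = d·√(n/2) ⇒ n = 2(δ/d)² = 2 × (1.956 / 0.62)² = 19.91.
Round up to the next whole unit.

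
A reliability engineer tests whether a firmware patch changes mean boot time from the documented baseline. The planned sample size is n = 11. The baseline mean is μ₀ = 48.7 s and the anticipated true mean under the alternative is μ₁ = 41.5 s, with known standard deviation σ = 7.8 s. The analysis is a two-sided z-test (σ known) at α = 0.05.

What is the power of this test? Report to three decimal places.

Power ≈ 0.865

Standardized effect: d = |μ₁ − μ₀| / σ = |41.5 − 48.7| / 7.8 = 0.9231
Noncentrality parameter: δ = d·√n = 0.9231 × √11 = 3.0615
Two-sided α = 0.05 → critical value z_{0.025} = 1.960.
Power = Φ(δ − 1.960) + Φ(−δ − 1.960) = Φ(1.102) + Φ(-5.021) = 0.8647 + 0.0000 = 0.8647.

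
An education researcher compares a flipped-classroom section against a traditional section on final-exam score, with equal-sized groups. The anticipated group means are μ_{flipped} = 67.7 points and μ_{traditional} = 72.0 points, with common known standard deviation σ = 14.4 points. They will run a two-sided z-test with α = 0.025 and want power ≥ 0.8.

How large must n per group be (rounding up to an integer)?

n = 214 per group

Standardized effect: d = |μ_{flipped} − μ_{traditional}| / σ = |67.7 − 72.0| / 14.4 = 0.2986
For power 0.8 need Φ(δ − z_{0.0125}) = 0.8, so δ = z_{0.0125} + z_{0.20} = 2.241 + 0.842 = 3.083.
(The Φ(−δ − z_{α/2}) term is vanishingly small for δ > 0 and is dropped in the standard sample-size formula.)
δ = d·√(n/2) ⇒ n = 2(δ/d)² = 2 × (3.083 / 0.2986)² = 213.19.
Rounding up, n = 214 per group.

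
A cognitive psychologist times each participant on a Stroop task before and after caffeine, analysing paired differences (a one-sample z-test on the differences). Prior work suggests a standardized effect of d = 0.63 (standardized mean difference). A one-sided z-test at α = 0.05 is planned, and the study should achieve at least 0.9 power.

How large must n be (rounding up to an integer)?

n = 22

Set Φ(δ − 1.645) = 0.9; then δ − 1.645 = Φ⁻¹(0.9) = 1.282, giving δ = 2.926.
δ = d·√n ⇒ n = (δ/d)² = (2.926 / 0.63)² = 21.58.
Round up to the next whole unit.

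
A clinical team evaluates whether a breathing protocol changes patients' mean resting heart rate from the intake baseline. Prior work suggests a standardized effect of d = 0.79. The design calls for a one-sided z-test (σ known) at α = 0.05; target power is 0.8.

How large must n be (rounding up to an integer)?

For power 0.8 need Φ(δ − z_{0.05}) = 0.8, so δ = z_{0.05} + z_{0.20} = 1.645 + 0.842 = 2.486.
δ = d·√n ⇒ n = (δ/d)² = (2.486 / 0.79)² = 9.91.
Round up to the next whole unit.

n = 10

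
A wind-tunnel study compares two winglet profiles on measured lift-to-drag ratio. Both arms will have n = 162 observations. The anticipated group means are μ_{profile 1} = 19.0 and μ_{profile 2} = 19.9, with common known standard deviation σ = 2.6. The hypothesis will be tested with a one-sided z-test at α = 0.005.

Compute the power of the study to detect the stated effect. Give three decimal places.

Power ≈ 0.705

Standardized effect: d = |μ_{profile 1} − μ_{profile 2}| / σ = |19.0 − 19.9| / 2.6 = 0.3462
Noncentrality parameter: δ = d·√(n/2) = 0.3462 × √(162/2) = 3.1154
One-sided α = 0.005 → critical value z_{0.005} = 2.576.
Power = P(Z > 2.576 − δ) = Φ(0.540) = 0.7052.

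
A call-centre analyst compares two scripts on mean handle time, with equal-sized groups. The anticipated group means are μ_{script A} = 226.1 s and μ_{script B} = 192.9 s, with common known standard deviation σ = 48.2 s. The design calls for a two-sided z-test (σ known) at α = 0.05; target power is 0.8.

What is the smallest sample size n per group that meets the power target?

n = 34 per group

Standardized effect: d = |μ_{script A} − μ_{script B}| / σ = |226.1 − 192.9| / 48.2 = 0.6888
Set Φ(δ − 1.960) = 0.8; then δ − 1.960 = Φ⁻¹(0.8) = 0.842, giving δ = 2.802.
(The Φ(−δ − z_{α/2}) term is vanishingly small for δ > 0 and is dropped in the standard sample-size formula.)
δ = d·√(n/2) ⇒ n = 2(δ/d)² = 2 × (2.802 / 0.6888)² = 33.09.
Rounding up, n = 34 per group.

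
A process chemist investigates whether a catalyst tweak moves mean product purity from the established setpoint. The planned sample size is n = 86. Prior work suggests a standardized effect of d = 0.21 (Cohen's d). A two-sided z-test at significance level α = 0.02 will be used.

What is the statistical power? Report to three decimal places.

Noncentrality parameter: δ = d·√n = 0.21 × √86 = 1.9475
Critical value for a two-sided test at α = 0.02: z_{α/2} = 2.326.
Power = Φ(δ − 2.326) + Φ(−δ − 2.326) = Φ(-0.379) + Φ(-4.274) = 0.3524 + 0.0000 = 0.3524.

Power ≈ 0.352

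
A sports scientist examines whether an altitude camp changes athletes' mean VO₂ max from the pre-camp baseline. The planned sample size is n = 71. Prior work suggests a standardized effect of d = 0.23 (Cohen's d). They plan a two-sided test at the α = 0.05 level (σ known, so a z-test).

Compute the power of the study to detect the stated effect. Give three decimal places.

Noncentrality parameter: δ = d·√n = 0.23 × √71 = 1.9380
Two-sided α = 0.05 → critical value z_{0.025} = 1.960.
Power = Φ(δ − 1.960) + Φ(−δ − 1.960) = Φ(-0.022) + Φ(-3.898) = 0.4912 + 0.0000 = 0.4913.

Power ≈ 0.491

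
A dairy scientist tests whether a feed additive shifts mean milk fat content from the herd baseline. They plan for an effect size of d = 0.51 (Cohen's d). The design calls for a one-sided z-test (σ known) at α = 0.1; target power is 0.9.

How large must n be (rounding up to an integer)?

Set Φ(δ − 1.282) = 0.9; then δ − 1.282 = Φ⁻¹(0.9) = 1.282, giving δ = 2.563.
δ = d·√n ⇒ n = (δ/d)² = (2.563 / 0.51)² = 25.26.
Rounding up, n = 26.

n = 26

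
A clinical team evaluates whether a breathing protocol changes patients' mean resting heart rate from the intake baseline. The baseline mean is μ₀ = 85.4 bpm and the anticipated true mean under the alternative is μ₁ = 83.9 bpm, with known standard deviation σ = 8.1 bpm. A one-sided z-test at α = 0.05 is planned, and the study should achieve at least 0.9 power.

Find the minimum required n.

n = 250

Standardized effect: d = |μ₁ − μ₀| / σ = |83.9 − 85.4| / 8.1 = 0.1852
For power 0.9 need Φ(δ − z_{0.05}) = 0.9, so δ = z_{0.05} + z_{0.10} = 1.645 + 1.282 = 2.926.
δ = d·√n ⇒ n = (δ/d)² = (2.926 / 0.1852)² = 249.72.
Round up to the next whole unit.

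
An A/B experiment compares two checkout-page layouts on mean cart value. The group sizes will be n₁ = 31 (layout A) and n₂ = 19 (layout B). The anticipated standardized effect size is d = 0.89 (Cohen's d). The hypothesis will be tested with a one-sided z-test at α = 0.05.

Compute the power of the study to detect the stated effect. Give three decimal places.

Power ≈ 0.921

Noncentrality parameter: δ = d / √(1/n₁ + 1/n₂) = 0.89 / √(1/31 + 1/19) = 3.0547
Critical value for a one-sided test at α = 0.05: z_α = 1.645.
Power = P(Z > 1.645 − δ) = Φ(1.410) = 0.9207.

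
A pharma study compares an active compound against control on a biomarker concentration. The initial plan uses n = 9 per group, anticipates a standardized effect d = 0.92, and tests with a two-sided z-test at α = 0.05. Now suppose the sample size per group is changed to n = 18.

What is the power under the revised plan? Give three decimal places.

With n = 18 per group: δ = d·√(n/2) = 0.92 × √(18/2) = 2.7600. Critical value z_{0.025} = 1.960.
Revised power = Φ(δ − 1.960) + Φ(−δ − 1.960) = Φ(0.800) + Φ(-4.720) = 0.7882 + 0.0000 = 0.7882.

Power ≈ 0.788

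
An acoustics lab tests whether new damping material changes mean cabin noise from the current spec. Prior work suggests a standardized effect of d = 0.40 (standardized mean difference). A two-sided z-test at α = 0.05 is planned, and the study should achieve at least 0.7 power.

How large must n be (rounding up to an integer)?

For power 0.7 need Φ(δ − z_{0.025}) = 0.7, so δ = z_{0.025} + z_{0.30} = 1.960 + 0.524 = 2.484.
(For δ > 0 the lower-tail rejection region contributes negligibly to power, so the one-term inversion is standard.)
δ = d·√n ⇒ n = (δ/d)² = (2.484 / 0.40)² = 38.58.
Rounding up, n = 39.

n = 39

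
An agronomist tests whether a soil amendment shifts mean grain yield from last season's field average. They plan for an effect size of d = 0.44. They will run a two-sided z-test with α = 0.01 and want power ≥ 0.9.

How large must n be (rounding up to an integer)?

n = 77

Set Φ(δ − 2.576) = 0.9; then δ − 2.576 = Φ⁻¹(0.9) = 1.282, giving δ = 3.857.
(For δ > 0 the lower-tail rejection region contributes negligibly to power, so the one-term inversion is standard.)
δ = d·√n ⇒ n = (δ/d)² = (3.857 / 0.44)² = 76.86.
Round up to the next whole unit.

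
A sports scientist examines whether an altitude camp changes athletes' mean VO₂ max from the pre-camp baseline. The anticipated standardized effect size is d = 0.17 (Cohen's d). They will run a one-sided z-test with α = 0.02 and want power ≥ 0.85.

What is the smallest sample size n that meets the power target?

Set Φ(δ − 2.054) = 0.85; then δ − 2.054 = Φ⁻¹(0.85) = 1.036, giving δ = 3.090.
δ = d·√n ⇒ n = (δ/d)² = (3.090 / 0.17)² = 330.42.
Round up to the next whole unit.

n = 331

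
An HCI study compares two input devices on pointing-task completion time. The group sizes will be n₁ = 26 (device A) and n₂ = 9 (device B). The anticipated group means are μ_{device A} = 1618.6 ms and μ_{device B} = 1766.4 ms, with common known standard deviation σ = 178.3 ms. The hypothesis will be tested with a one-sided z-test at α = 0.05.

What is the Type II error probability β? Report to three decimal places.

β ≈ 0.309

Standardized effect: d = |μ_{device A} − μ_{device B}| / σ = |1618.6 − 1766.4| / 178.3 = 0.8289
Noncentrality parameter: δ = d / √(1/n₁ + 1/n₂) = 0.8289 / √(1/26 + 1/9) = 2.1434
Critical value for a one-sided test at α = 0.05: z_α = 1.645.
Power = P(Z > 1.645 − δ) = Φ(0.499) = 0.6909.
Type II error: β = 1 − power = 1 − 0.6909 = 0.3091.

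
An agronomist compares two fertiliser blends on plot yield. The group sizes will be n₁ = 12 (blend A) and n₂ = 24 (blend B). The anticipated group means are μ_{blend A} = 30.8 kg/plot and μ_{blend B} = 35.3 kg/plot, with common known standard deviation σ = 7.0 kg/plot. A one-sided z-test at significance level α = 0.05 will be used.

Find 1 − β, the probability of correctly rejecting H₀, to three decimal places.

Power ≈ 0.569

Standardized effect: d = |μ_{blend A} − μ_{blend B}| / σ = |30.8 − 35.3| / 7.0 = 0.6429
Noncentrality parameter: δ = d / √(1/n₁ + 1/n₂) = 0.6429 / √(1/12 + 1/24) = 1.8183
One-sided α = 0.05 → critical value z_{0.05} = 1.645.
Power = Φ(δ − 1.645) = Φ(0.173) = 0.5688.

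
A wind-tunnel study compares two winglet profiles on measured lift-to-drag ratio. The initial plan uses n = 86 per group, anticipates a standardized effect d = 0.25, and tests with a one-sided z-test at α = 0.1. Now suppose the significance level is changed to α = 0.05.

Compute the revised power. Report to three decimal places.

Power ≈ 0.498

δ = d·√(n/2) = 0.25 × √(86/2) = 1.6394 (unchanged). New critical value: z_{0.05} = 1.645.
Revised power = P(Z > 1.645 − δ) = Φ(-0.005) = 0.4978.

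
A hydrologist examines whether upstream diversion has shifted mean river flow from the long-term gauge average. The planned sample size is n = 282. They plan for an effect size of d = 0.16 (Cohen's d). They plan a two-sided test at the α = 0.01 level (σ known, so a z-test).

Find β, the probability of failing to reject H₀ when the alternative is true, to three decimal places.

β ≈ 0.456

Noncentrality parameter: λ = d·√n = 0.16 × √282 = 2.6869
Two-sided α = 0.01 → critical value z_{0.005} = 2.576.
Power = Φ(λ − 2.576) + Φ(−λ − 2.576) = Φ(0.111) + Φ(-5.263) = 0.5442 + 0.0000 = 0.5442.
Type II error: β = 1 − power = 1 − 0.5442 = 0.4558.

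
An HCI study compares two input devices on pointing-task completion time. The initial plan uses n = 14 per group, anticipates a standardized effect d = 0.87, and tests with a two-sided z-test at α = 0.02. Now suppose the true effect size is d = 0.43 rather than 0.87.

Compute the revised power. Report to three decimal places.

With d = 0.43: δ = d·√(n/2) = 0.43 × √(14/2) = 1.1377. Critical value z_{0.01} = 2.326.
Revised power = Φ(δ − 2.326) + Φ(−δ − 2.326) = Φ(-1.189) + Φ(-3.464) = 0.1173 + 0.0003 = 0.1175.

Power ≈ 0.118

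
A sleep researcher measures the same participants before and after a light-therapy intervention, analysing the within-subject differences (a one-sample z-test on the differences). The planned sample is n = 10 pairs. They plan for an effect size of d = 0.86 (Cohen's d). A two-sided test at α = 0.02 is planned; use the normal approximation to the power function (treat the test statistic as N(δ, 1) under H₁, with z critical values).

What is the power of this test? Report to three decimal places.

Noncentrality parameter: δ = d·√n = 0.86 × √10 = 2.7196
Critical value for a two-sided test at α = 0.02: z_{α/2} = 2.326.
Power = Φ(δ − 2.326) + Φ(−δ − 2.326) = Φ(0.393) + Φ(-5.046) = 0.6529 + 0.0000 = 0.6529.

Power ≈ 0.653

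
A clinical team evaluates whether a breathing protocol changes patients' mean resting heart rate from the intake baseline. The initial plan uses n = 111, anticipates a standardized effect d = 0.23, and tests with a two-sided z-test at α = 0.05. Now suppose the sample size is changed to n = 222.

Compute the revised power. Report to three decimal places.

With n = 222: δ = d·√n = 0.23 × √222 = 3.4269. Critical value z_{0.025} = 1.960.
Revised power = Φ(δ − 1.960) + Φ(−δ − 1.960) = Φ(1.467) + Φ(-5.387) = 0.9288 + 0.0000 = 0.9288.

Power ≈ 0.929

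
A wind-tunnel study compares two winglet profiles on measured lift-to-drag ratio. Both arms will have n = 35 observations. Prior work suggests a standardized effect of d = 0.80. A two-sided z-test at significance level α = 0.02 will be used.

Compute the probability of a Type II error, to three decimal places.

Noncentrality parameter: λ = d·√(n/2) = 0.80 × √(35/2) = 3.3466
Two-sided α = 0.02 → critical value z_{0.01} = 2.326.
Power = Φ(λ − 2.326) + Φ(−λ − 2.326) = Φ(1.020) + Φ(-5.673) = 0.8462 + 0.0000 = 0.8462.
Type II error: β = 1 − power = 1 − 0.8462 = 0.1538.

β ≈ 0.154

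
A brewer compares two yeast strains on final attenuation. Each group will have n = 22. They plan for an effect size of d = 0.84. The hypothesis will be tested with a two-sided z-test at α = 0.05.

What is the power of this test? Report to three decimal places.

Noncentrality parameter: δ = d·√(n/2) = 0.84 × √(22/2) = 2.7860
Critical value for a two-sided test at α = 0.05: z_{α/2} = 1.960.
Power = Φ(δ − 1.960) + Φ(−δ − 1.960) = Φ(0.826) + Φ(-4.746) = 0.7956 + 0.0000 = 0.7956.

Power ≈ 0.796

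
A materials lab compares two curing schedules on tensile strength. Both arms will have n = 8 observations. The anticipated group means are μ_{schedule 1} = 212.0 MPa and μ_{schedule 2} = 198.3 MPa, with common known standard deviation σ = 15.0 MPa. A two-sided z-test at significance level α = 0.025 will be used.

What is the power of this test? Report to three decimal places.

Power ≈ 0.339

Standardized effect: d = |μ_{schedule 1} − μ_{schedule 2}| / σ = |212.0 − 198.3| / 15.0 = 0.9133
Noncentrality parameter: δ = d·√(n/2) = 0.9133 × √(8/2) = 1.8267
Two-sided α = 0.025 → critical value z_{0.0125} = 2.241.
Power = Φ(δ − 2.241) + Φ(−δ − 2.241) = Φ(-0.415) + Φ(-4.068) = 0.3392 + 0.0000 = 0.3392.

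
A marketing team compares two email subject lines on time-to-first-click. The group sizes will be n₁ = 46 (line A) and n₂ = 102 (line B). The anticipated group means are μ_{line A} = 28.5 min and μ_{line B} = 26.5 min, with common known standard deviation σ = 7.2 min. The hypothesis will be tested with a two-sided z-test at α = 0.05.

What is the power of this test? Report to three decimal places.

Standardized effect: d = |μ_{line A} − μ_{line B}| / σ = |28.5 − 26.5| / 7.2 = 0.2778
Noncentrality parameter: λ = d / √(1/n₁ + 1/n₂) = 0.2778 / √(1/46 + 1/102) = 1.5640
Two-sided α = 0.05 → critical value z_{0.025} = 1.960.
Power = Φ(λ − 1.960) + Φ(−λ − 1.960) = Φ(-0.396) + Φ(-3.524) = 0.3461 + 0.0002 = 0.3463.

Power ≈ 0.346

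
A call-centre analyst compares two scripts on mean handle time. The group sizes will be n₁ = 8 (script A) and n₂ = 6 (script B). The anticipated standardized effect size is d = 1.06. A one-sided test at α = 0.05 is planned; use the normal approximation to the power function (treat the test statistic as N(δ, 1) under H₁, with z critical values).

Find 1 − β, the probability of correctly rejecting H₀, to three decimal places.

Power ≈ 0.625

Noncentrality parameter: δ = d / √(1/n₁ + 1/n₂) = 1.06 / √(1/8 + 1/6) = 1.9627
Critical value for a one-sided test at α = 0.05: z_α = 1.645.
Power = Φ(δ − 1.645) = Φ(0.318) = 0.6247.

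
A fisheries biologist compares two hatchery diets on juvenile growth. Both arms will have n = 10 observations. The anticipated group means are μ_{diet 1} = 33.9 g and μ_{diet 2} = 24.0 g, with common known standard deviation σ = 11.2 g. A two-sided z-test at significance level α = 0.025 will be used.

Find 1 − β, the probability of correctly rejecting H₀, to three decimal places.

Standardized effect: d = |μ_{diet 1} − μ_{diet 2}| / σ = |33.9 − 24.0| / 11.2 = 0.8839
Noncentrality parameter: δ = d·√(n/2) = 0.8839 × √(10/2) = 1.9765
Critical value for a two-sided test at α = 0.025: z_{α/2} = 2.241.
Power = Φ(δ − 2.241) + Φ(−δ − 2.241) = Φ(-0.265) + Φ(-4.218) = 0.3956 + 0.0000 = 0.3956.

Power ≈ 0.396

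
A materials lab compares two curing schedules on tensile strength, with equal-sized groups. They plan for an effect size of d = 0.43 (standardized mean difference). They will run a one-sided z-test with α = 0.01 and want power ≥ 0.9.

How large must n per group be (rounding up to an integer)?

Set Φ(δ − 2.326) = 0.9; then δ − 2.326 = Φ⁻¹(0.9) = 1.282, giving δ = 3.608.
δ = d·√(n/2) ⇒ n = 2(δ/d)² = 2 × (3.608 / 0.43)² = 140.80.
Rounding up, n = 141 per group.

n = 141 per group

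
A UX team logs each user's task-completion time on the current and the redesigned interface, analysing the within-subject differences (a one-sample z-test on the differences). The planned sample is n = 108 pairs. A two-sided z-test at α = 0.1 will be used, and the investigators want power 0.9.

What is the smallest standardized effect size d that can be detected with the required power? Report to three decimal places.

Required noncentrality: δ = z_{0.05} + z_{0.10} = 1.645 + 1.282 = 2.926.
(The second rejection-region term Φ(−δ − z_{α/2}) is negligible and dropped.)
δ = d·√n ⇒ d = δ/√n = 2.926/√108 = 0.2816.

d ≈ 0.282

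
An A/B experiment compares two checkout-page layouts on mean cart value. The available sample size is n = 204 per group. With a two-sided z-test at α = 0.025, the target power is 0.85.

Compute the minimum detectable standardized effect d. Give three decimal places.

d ≈ 0.325

Need Φ(δ − 2.241) = 0.85, so δ = 2.241 + 1.036 = 3.278.
(Lower-tail contribution to power is negligible for δ > 0.)
δ = d·√(n/2) ⇒ d = δ/√(n/2) = 3.278/√(204/2) = 0.3246.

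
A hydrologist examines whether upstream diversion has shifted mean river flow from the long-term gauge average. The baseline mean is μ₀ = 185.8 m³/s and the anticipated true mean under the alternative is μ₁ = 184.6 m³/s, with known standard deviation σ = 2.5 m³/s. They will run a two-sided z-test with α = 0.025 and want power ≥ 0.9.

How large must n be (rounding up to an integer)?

n = 54

Standardized effect: d = |μ₁ − μ₀| / σ = |184.6 − 185.8| / 2.5 = 0.4800
For power 0.9 need Φ(δ − z_{0.0125}) = 0.9, so δ = z_{0.0125} + z_{0.10} = 2.241 + 1.282 = 3.523.
(Ignoring the negligible lower-tail rejection probability gives the usual closed-form inversion.)
δ = d·√n ⇒ n = (δ/d)² = (3.523 / 0.4800)² = 53.87.
Rounding up, n = 54.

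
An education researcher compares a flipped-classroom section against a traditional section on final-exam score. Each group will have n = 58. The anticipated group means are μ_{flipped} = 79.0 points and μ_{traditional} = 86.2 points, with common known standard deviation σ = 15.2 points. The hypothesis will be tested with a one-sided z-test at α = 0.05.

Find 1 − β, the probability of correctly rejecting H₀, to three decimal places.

Power ≈ 0.818

Standardized effect: d = |μ_{flipped} − μ_{traditional}| / σ = |79.0 − 86.2| / 15.2 = 0.4737
Noncentrality parameter: δ = d·√(n/2) = 0.4737 × √(58/2) = 2.5509
Critical value for a one-sided test at α = 0.05: z_α = 1.645.
Power = P(Z > 1.645 − δ) = Φ(0.906) = 0.8175.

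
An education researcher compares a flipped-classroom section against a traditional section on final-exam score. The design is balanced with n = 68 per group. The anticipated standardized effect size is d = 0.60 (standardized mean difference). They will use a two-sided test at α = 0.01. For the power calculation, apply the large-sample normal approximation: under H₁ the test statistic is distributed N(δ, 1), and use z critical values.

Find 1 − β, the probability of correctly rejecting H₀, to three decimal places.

Power ≈ 0.822

Noncentrality parameter: δ = d·√(n/2) = 0.60 × √(68/2) = 3.4986
Two-sided α = 0.01 → critical value z_{0.005} = 2.576.
Power = Φ(δ − 2.576) + Φ(−δ − 2.576) = Φ(0.923) + Φ(-6.074) = 0.8219 + 0.0000 = 0.8219.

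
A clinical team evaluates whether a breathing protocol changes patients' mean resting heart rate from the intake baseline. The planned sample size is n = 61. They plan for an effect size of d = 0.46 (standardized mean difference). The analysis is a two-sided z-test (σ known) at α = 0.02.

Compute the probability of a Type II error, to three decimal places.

Noncentrality parameter: δ = d·√n = 0.46 × √61 = 3.5927
Critical value for a two-sided test at α = 0.02: z_{α/2} = 2.326.
Power = Φ(δ − 2.326) + Φ(−δ − 2.326) = Φ(1.266) + Φ(-5.919) = 0.8973 + 0.0000 = 0.8973.
Type II error: β = 1 − power = 1 − 0.8973 = 0.1027.

β ≈ 0.103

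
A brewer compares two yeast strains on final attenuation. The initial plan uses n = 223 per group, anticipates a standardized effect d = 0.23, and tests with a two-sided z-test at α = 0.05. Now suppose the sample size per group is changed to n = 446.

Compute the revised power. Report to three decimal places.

With n = 446 per group: δ = d·√(n/2) = 0.23 × √(446/2) = 3.4346. Critical value z_{0.025} = 1.960.
Revised power = Φ(δ − 1.960) + Φ(−δ − 1.960) = Φ(1.475) + Φ(-5.395) = 0.9298 + 0.0000 = 0.9298.

Power ≈ 0.930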